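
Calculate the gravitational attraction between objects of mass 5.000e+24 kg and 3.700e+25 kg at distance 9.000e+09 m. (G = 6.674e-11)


F = G*m1*m2/r^2 = 6.674e-11 * 5.000e+24 * 3.700e+25 / (9.000e+09)^2 = 6.674e-11 * 1.850e+50 / 8.100e+19 = 1.524e+20

1.524e+20 N


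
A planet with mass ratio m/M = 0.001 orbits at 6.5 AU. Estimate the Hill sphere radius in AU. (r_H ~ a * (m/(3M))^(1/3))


r_H = a * (m/3M)^(1/3) = 6.5 * (0.001/3)^(1/3) = 0.4507

0.4507 AU


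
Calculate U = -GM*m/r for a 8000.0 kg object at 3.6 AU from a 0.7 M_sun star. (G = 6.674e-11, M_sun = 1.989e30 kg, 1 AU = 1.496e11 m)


M = 0.7 * 1.989e30 kg = 1.3923e+30 kg; r = 3.6 AU * 1.496e11 m/AU = 5.3856e+11 m. U = -GM*m/r = -(6.674e-11 * 1.3923e+30 * 8000.0) / 5.3856e+11 = -1.380e+12

-1.380e+12 J


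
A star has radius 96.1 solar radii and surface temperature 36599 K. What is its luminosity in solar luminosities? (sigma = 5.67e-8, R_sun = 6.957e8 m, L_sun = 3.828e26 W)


R = 96.1 * 6.957e8 m = 6.685677e+10 m. L = 4*pi*R^2*sigma*T^4 = 4*pi*(6.685677e+10)^2 * 5.67e-8 * 36599^4 = 5.714267698e+33 W. L/L_sun = 5.714267698e+33 / 3.828e26 = 1.493e+07

1.493e+07 L_sun


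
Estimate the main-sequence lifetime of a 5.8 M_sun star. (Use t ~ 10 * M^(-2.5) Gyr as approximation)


t = 10 * M^(-2.5) = 10 * 5.8^(-2.5) = 0.1234

0.1234 Gyr


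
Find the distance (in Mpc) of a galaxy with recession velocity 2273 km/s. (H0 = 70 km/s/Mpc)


d = v / H0 = 2273 / 70 = 32.4714

32.4714 Mpc


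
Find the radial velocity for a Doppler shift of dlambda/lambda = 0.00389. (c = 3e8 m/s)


v = (dlambda/lambda) * c = 0.00389 * 3e8 = 1.167e+06

1.167e+06 m/s


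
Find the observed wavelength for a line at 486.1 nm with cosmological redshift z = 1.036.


lam_obs = lam_emit * (1 + z) = 486.1 * (1 + 1.036) = 989.6996

989.6996 nm


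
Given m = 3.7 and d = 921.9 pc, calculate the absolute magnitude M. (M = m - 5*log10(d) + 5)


M = m - 5*log10(d) + 5 = 3.7 - 5*log10(921.9) + 5 = -6.1234

-6.1234


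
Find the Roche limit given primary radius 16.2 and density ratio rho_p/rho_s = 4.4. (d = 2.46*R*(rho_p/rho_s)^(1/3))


d_Roche = 2.46 * 16.2 * 4.4^(1/3) = 65.3032

65.3032


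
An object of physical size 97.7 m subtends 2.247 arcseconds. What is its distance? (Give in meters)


D = size / theta_rad, theta_rad = 2.247 * pi/(180*3600) = 1.089e-05, D = 8.968e+06

8.968e+06 m


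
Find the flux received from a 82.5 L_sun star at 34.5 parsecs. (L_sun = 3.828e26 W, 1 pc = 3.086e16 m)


F = L / (4*pi*d^2) = 3.158e+28 / (4*pi*(1.065e+18)^2) = 2.217e-09

2.217e-09 W/m^2


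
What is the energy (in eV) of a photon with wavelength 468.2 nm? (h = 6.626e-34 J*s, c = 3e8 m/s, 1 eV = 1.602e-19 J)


E = hc/lambda = 6.626e-34 * 3e8 / 4.682e-07 = 4.246e-19 J = 2.6502 eV

2.6502 eV


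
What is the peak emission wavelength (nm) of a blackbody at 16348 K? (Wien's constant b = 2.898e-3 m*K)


lam_max = b / T = 2.898e-3 / 16348 = 1.773e-07 m = 177.2694 nm

177.2694 nm


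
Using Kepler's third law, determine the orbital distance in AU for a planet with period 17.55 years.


a = P^(2/3) = 17.55^(2/3) = 6.7533

6.7533 AU


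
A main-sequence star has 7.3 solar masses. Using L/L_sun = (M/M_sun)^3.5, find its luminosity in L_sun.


L/L_sun = (M/M_sun)^3.5 = 7.3^3.5 = 1051.0661

1051.0661 L_sun


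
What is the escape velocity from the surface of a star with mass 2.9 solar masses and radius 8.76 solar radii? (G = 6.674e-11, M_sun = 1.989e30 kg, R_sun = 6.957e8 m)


M = 2.9 * 1.989e30 kg = 5.7681e+30 kg; R = 8.76 * 6.957e8 m = 6.094332e+09 m. v_esc = sqrt(2GM/R) = sqrt(2 * 6.674e-11 * 5.7681e+30 / 6.094332e+09) = 355436.018

355436.018 m/s


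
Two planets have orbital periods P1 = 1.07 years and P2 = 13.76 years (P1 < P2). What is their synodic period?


1/P_syn = |1/P1 - 1/P2| = |1/1.07 - 1/13.76| => P_syn = 1.1602

1.1602 years


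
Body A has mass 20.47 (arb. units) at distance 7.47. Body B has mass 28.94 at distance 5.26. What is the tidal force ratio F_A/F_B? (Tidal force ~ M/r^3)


Ratio = (M1/r1^3) / (M2/r2^3) = (20.47/7.47^3) / (28.94/5.26^3) = 0.247

0.247


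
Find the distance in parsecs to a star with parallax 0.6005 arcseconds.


d = 1/p = 1/0.6005 = 1.6653

1.6653 pc


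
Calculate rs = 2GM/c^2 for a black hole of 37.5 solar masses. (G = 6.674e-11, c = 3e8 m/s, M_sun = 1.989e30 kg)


M = 37.5 * 1.989e30 kg = 7.45875e+31 kg. rs = 2GM/c^2 = 2 * 6.674e-11 * 7.45875e+31 / (3e8)^2 = 110621.55

110621.55 m


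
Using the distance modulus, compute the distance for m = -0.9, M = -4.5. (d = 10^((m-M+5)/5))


d = 10^((m - M + 5)/5) = 10^((-0.9 - -4.5 + 5)/5) = 52.4807

52.4807 pc


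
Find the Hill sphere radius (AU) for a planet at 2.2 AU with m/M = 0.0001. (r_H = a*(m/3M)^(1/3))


r_H = a * (m/3M)^(1/3) = 2.2 * (0.0001/3)^(1/3) = 0.0708

0.0708 AU


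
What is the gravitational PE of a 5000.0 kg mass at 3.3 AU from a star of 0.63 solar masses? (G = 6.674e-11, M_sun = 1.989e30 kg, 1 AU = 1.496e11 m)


M = 0.63 * 1.989e30 kg = 1.25307e+30 kg; r = 3.3 AU * 1.496e11 m/AU = 4.9368e+11 m. U = -GM*m/r = -(6.674e-11 * 1.25307e+30 * 5000.0) / 4.9368e+11 = -8.470e+11

-8.470e+11 J


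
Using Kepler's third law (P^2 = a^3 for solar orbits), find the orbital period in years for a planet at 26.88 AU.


P = a^(3/2) = 26.88^1.5 = 139.3618

139.3618 years


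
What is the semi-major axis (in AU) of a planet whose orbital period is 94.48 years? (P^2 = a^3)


a = P^(2/3) = 94.48^(2/3) = 20.744

20.744 AU


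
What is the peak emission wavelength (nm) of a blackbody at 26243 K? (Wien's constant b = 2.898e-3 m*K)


lam_max = b / T = 2.898e-3 / 26243 = 1.104e-07 m = 110.4294 nm

110.4294 nm


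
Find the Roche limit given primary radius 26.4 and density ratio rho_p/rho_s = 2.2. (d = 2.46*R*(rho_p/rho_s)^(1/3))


d_Roche = 2.46 * 26.4 * 2.2^(1/3) = 84.4656

84.4656


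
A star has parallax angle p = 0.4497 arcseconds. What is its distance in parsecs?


d = 1/p = 1/0.4497 = 2.2237

2.2237 pc


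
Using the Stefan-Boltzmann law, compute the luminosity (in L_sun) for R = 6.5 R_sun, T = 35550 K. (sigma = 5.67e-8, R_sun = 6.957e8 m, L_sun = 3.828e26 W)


R = 6.5 * 6.957e8 m = 4.52205e+09 m. L = 4*pi*R^2*sigma*T^4 = 4*pi*(4.52205e+09)^2 * 5.67e-8 * 35550^4 = 2.3271376e+31 W. L/L_sun = 2.3271376e+31 / 3.828e26 = 60792.5183

60792.5183 L_sun


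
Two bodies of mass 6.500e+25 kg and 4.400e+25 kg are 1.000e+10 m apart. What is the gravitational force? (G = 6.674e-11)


F = G*m1*m2/r^2 = 6.674e-11 * 6.500e+25 * 4.400e+25 / (1.000e+10)^2 = 6.674e-11 * 2.860e+51 / 1.000e+20 = 1.909e+21

1.909e+21 N


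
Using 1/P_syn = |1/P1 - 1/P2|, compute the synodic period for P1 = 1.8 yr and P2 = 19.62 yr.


1/P_syn = |1/P1 - 1/P2| = |1/1.8 - 1/19.62| => P_syn = 1.9818

1.9818 years


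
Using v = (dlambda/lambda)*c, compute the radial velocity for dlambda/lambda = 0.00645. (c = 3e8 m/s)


v = (dlambda/lambda) * c = 0.00645 * 3e8 = 1.935e+06

1.935e+06 m/s


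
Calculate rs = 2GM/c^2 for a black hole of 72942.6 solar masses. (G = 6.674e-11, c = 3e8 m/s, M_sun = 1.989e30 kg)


M = 72942.6 * 1.989e30 kg = 1.450828314e+35 kg. rs = 2GM/c^2 = 2 * 6.674e-11 * 1.450828314e+35 / (3e8)^2 = 2.152e+08

2.152e+08 m


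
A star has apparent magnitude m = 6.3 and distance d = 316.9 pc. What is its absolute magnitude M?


M = m - 5*log10(d) + 5 = 6.3 - 5*log10(316.9) + 5 = -1.2046

-1.2046


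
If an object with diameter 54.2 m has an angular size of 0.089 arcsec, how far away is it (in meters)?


D = size / theta_rad, theta_rad = 0.089 * pi/(180*3600) = 4.315e-07, D = 1.256e+08

1.256e+08 m


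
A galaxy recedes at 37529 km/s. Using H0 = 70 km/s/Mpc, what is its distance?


d = v / H0 = 37529 / 70 = 536.1286

536.1286 Mpc


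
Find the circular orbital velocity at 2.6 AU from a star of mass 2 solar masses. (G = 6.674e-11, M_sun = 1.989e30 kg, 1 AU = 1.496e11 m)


v = sqrt(GM/r) = sqrt(6.674e-11 * 3.978e+30 / 3.890e+11) = 26126.0059

26126.0059 m/s


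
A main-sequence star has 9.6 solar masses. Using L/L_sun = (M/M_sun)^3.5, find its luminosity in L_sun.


L/L_sun = (M/M_sun)^3.5 = 9.6^3.5 = 2741.2542

2741.2542 L_sun


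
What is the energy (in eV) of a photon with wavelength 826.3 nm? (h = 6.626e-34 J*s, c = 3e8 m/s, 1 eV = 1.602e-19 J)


E = hc/lambda = 6.626e-34 * 3e8 / 8.263e-07 = 2.406e-19 J = 1.5017 eV

1.5017 eV


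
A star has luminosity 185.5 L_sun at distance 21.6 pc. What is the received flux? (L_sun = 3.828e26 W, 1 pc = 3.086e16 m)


F = L / (4*pi*d^2) = 7.101e+28 / (4*pi*(6.666e+17)^2) = 1.272e-08

1.272e-08 W/m^2


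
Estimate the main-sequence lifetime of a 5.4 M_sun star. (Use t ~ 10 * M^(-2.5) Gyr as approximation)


t = 10 * M^(-2.5) = 10 * 5.4^(-2.5) = 0.1476

0.1476 Gyr


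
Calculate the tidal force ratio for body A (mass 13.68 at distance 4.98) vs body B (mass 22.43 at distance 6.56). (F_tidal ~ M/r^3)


Ratio = (M1/r1^3) / (M2/r2^3) = (13.68/4.98^3) / (22.43/6.56^3) = 1.3941

1.3941


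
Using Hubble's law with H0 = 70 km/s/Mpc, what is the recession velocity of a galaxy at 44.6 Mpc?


v = H0 * d = 70 * 44.6 = 3122.0

3122.0 km/s


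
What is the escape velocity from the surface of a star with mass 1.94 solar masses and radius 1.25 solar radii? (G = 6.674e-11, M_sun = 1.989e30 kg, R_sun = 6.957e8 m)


M = 1.94 * 1.989e30 kg = 3.85866e+30 kg; R = 1.25 * 6.957e8 m = 8.69625e+08 m. v_esc = sqrt(2GM/R) = sqrt(2 * 6.674e-11 * 3.85866e+30 / 8.69625e+08) = 769591.6506

769591.6506 m/s


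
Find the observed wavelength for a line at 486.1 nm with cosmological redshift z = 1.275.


lam_obs = lam_emit * (1 + z) = 486.1 * (1 + 1.275) = 1105.8775

1105.8775 nm


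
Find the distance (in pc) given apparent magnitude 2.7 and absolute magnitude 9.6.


d = 10^((m - M + 5)/5) = 10^((2.7 - 9.6 + 5)/5) = 0.4169

0.4169 pc


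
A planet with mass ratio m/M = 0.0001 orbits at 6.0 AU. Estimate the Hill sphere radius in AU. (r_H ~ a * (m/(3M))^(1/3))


r_H = a * (m/3M)^(1/3) = 6.0 * (0.0001/3)^(1/3) = 0.1931

0.1931 AU


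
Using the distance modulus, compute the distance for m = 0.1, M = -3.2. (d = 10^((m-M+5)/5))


d = 10^((m - M + 5)/5) = 10^((0.1 - -3.2 + 5)/5) = 45.7088

45.7088 pc


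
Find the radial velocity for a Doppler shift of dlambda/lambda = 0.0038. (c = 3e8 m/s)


v = (dlambda/lambda) * c = 0.0038 * 3e8 = 1.140e+06

1.140e+06 m/s


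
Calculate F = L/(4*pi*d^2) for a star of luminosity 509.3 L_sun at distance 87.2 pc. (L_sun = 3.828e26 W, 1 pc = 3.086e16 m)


F = L / (4*pi*d^2) = 1.950e+29 / (4*pi*(2.691e+18)^2) = 2.142e-09

2.142e-09 W/m^2


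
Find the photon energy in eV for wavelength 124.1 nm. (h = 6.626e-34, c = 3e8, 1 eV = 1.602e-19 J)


E = hc/lambda = 6.626e-34 * 3e8 / 1.241e-07 = 1.602e-18 J = 9.9986 eV

9.9986 eV


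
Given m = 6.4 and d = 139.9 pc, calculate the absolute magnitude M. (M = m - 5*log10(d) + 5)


M = m - 5*log10(d) + 5 = 6.4 - 5*log10(139.9) + 5 = 0.6709

0.6709


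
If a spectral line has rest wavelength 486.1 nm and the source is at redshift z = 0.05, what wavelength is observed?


lam_obs = lam_emit * (1 + z) = 486.1 * (1 + 0.05) = 510.405

510.405 nm


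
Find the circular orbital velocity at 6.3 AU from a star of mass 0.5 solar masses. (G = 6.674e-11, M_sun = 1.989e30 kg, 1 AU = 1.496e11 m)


v = sqrt(GM/r) = sqrt(6.674e-11 * 9.945e+29 / 9.425e+11) = 8391.8831

8391.8831 m/s


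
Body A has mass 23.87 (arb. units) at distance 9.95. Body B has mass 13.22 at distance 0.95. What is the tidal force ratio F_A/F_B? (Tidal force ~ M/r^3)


Ratio = (M1/r1^3) / (M2/r2^3) = (23.87/9.95^3) / (13.22/0.95^3) = 0.0016

0.0016


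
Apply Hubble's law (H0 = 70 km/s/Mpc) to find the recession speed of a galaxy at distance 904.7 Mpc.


v = H0 * d = 70 * 904.7 = 63329.0

63329.0 km/s


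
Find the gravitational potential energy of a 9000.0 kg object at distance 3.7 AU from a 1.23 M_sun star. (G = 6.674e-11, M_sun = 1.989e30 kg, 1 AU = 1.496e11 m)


M = 1.23 * 1.989e30 kg = 2.44647e+30 kg; r = 3.7 AU * 1.496e11 m/AU = 5.5352e+11 m. U = -GM*m/r = -(6.674e-11 * 2.44647e+30 * 9000.0) / 5.5352e+11 = -2.655e+12

-2.655e+12 J


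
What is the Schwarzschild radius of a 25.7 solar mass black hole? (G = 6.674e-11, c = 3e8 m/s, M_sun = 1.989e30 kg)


M = 25.7 * 1.989e30 kg = 5.11173e+31 kg. rs = 2GM/c^2 = 2 * 6.674e-11 * 5.11173e+31 / (3e8)^2 = 75812.6356

75812.6356 m


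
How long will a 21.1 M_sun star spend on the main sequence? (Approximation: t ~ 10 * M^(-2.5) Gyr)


t = 10 * M^(-2.5) = 10 * 21.1^(-2.5) = 0.0049

0.0049 Gyr


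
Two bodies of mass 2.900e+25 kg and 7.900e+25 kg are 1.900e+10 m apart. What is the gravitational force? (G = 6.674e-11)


F = G*m1*m2/r^2 = 6.674e-11 * 2.900e+25 * 7.900e+25 / (1.900e+10)^2 = 6.674e-11 * 2.291e+51 / 3.610e+20 = 4.235e+20

4.235e+20 N


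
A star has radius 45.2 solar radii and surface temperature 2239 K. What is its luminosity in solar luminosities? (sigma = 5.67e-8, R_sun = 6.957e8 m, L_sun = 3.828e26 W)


R = 45.2 * 6.957e8 m = 3.144564e+10 m. L = 4*pi*R^2*sigma*T^4 = 4*pi*(3.144564e+10)^2 * 5.67e-8 * 2239^4 = 1.770639603e+28 W. L/L_sun = 1.770639603e+28 / 3.828e26 = 46.255

46.255 L_sun


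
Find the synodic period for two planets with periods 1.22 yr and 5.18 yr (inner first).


1/P_syn = |1/P1 - 1/P2| = |1/1.22 - 1/5.18| => P_syn = 1.5959

1.5959 years


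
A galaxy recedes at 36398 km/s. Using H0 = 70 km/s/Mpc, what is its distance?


d = v / H0 = 36398 / 70 = 519.9714

519.9714 Mpc


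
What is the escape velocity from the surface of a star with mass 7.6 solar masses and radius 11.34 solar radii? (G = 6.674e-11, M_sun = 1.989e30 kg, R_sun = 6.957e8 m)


M = 7.6 * 1.989e30 kg = 1.51164e+31 kg; R = 11.34 * 6.957e8 m = 7.889238e+09 m. v_esc = sqrt(2GM/R) = sqrt(2 * 6.674e-11 * 1.51164e+31 / 7.889238e+09) = 505725.3897

505725.3897 m/s


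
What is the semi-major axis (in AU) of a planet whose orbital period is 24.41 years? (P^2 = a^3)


a = P^(2/3) = 24.41^(2/3) = 8.4148

8.4148 AU


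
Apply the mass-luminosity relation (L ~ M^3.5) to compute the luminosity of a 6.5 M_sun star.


L/L_sun = (M/M_sun)^3.5 = 6.5^3.5 = 700.1591

700.1591 L_sun


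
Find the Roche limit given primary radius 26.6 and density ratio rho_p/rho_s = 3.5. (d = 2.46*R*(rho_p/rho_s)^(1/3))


d_Roche = 2.46 * 26.6 * 3.5^(1/3) = 99.3511

99.3511


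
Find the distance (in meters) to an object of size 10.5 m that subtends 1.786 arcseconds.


D = size / theta_rad, theta_rad = 1.786 * pi/(180*3600) = 8.659e-06, D = 1.213e+06

1.213e+06 m


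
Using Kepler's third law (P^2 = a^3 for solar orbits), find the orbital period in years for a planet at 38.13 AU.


P = a^(3/2) = 38.13^1.5 = 235.4508

235.4508 years


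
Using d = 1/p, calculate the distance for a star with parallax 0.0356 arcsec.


d = 1/p = 1/0.0356 = 28.0899

28.0899 pc


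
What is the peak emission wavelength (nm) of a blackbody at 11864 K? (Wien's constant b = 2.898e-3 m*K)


lam_max = b / T = 2.898e-3 / 11864 = 2.443e-07 m = 244.2684 nm

244.2684 nm


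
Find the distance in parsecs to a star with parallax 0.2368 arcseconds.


d = 1/p = 1/0.2368 = 4.223

4.223 pc


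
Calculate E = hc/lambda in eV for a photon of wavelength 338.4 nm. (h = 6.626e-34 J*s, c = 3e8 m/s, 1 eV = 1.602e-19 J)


E = hc/lambda = 6.626e-34 * 3e8 / 3.384e-07 = 5.874e-19 J = 3.6667 eV

3.6667 eV


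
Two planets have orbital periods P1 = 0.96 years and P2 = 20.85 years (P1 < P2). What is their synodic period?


1/P_syn = |1/P1 - 1/P2| = |1/0.96 - 1/20.85| => P_syn = 1.0063

1.0063 years


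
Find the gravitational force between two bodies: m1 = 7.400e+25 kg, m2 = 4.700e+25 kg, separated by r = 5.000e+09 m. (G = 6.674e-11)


F = G*m1*m2/r^2 = 6.674e-11 * 7.400e+25 * 4.700e+25 / (5.000e+09)^2 = 6.674e-11 * 3.478e+51 / 2.500e+19 = 9.285e+21

9.285e+21 N


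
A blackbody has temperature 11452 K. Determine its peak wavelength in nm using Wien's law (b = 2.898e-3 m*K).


lam_max = b / T = 2.898e-3 / 11452 = 2.531e-07 m = 253.0562 nm

253.0562 nm


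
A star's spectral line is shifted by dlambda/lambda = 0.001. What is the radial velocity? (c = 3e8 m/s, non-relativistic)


v = (dlambda/lambda) * c = 0.001 * 3e8 = 300000.0

300000.0 m/s


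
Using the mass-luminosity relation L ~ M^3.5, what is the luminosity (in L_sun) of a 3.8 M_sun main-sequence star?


L/L_sun = (M/M_sun)^3.5 = 3.8^3.5 = 106.9652

106.9652 L_sun


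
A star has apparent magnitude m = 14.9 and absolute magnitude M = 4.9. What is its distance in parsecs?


d = 10^((m - M + 5)/5) = 10^((14.9 - 4.9 + 5)/5) = 1000.0

1000.0 pc


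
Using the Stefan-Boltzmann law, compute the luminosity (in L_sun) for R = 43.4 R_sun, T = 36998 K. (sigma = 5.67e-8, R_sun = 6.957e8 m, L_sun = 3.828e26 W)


R = 43.4 * 6.957e8 m = 3.019338e+10 m. L = 4*pi*R^2*sigma*T^4 = 4*pi*(3.019338e+10)^2 * 5.67e-8 * 36998^4 = 1.217108739e+33 W. L/L_sun = 1.217108739e+33 / 3.828e26 = 3.179e+06

3.179e+06 L_sun


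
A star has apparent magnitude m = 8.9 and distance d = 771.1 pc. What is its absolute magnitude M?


M = m - 5*log10(d) + 5 = 8.9 - 5*log10(771.1) + 5 = -0.5356

-0.5356


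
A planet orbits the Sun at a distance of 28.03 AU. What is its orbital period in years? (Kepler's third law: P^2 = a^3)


P = a^(3/2) = 28.03^1.5 = 148.4003

148.4003 years


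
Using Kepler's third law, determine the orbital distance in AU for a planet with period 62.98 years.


a = P^(2/3) = 62.98^(2/3) = 15.8295

15.8295 AU


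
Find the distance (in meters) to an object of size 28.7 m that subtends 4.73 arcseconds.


D = size / theta_rad, theta_rad = 4.73 * pi/(180*3600) = 2.293e-05, D = 1.252e+06

1.252e+06 m


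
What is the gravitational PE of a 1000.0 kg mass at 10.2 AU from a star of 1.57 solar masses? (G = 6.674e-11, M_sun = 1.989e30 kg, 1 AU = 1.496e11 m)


M = 1.57 * 1.989e30 kg = 3.12273e+30 kg; r = 10.2 AU * 1.496e11 m/AU = 1.52592e+12 m. U = -GM*m/r = -(6.674e-11 * 3.12273e+30 * 1000.0) / 1.52592e+12 = -1.366e+11

-1.366e+11 J


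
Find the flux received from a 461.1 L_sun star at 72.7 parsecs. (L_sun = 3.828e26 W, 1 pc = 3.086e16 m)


F = L / (4*pi*d^2) = 1.765e+29 / (4*pi*(2.244e+18)^2) = 2.791e-09

2.791e-09 W/m^2


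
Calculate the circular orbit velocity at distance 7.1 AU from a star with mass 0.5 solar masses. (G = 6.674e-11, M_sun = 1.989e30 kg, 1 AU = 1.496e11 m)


v = sqrt(GM/r) = sqrt(6.674e-11 * 9.945e+29 / 1.062e+12) = 7904.9754

7904.9754 m/s


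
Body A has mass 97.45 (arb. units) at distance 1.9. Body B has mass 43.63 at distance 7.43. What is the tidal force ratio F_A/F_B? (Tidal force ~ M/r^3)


Ratio = (M1/r1^3) / (M2/r2^3) = (97.45/1.9^3) / (43.63/7.43^3) = 133.568

133.568


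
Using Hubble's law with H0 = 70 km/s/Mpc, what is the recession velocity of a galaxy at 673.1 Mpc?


v = H0 * d = 70 * 673.1 = 47117.0

47117.0 km/s


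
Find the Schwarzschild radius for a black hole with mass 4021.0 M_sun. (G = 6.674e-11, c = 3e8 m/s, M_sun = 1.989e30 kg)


M = 4021.0 * 1.989e30 kg = 7.997769e+33 kg. rs = 2GM/c^2 = 2 * 6.674e-11 * 7.997769e+33 / (3e8)^2 = 1.186e+07

1.186e+07 m


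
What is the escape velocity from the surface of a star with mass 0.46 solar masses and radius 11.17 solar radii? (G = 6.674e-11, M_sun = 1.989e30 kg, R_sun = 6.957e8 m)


M = 0.46 * 1.989e30 kg = 9.1494e+29 kg; R = 11.17 * 6.957e8 m = 7.770969e+09 m. v_esc = sqrt(2GM/R) = sqrt(2 * 6.674e-11 * 9.1494e+29 / 7.770969e+09) = 125362.2615

125362.2615 m/s


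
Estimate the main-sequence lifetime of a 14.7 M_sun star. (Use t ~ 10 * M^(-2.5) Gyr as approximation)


t = 10 * M^(-2.5) = 10 * 14.7^(-2.5) = 0.0121

0.0121 Gyr


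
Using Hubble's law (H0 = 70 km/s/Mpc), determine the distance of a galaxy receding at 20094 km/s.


d = v / H0 = 20094 / 70 = 287.0571

287.0571 Mpc


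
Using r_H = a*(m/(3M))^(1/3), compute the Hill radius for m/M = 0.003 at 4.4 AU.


r_H = a * (m/3M)^(1/3) = 4.4 * (0.003/3)^(1/3) = 0.44

0.44 AU


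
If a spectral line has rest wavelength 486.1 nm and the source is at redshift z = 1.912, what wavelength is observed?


lam_obs = lam_emit * (1 + z) = 486.1 * (1 + 1.912) = 1415.5232

1415.5232 nm


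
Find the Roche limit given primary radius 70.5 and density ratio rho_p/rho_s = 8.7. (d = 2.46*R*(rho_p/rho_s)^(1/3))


d_Roche = 2.46 * 70.5 * 8.7^(1/3) = 356.6952

356.6952


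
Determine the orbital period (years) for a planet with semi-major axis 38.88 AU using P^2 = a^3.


P = a^(3/2) = 38.88^1.5 = 242.4317

242.4317 years


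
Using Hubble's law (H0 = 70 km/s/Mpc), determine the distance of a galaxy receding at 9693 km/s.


d = v / H0 = 9693 / 70 = 138.4714

138.4714 Mpc


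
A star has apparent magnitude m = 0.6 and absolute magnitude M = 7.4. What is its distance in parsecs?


d = 10^((m - M + 5)/5) = 10^((0.6 - 7.4 + 5)/5) = 0.4365

0.4365 pc


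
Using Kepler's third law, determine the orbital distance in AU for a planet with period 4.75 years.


a = P^(2/3) = 4.75^(2/3) = 2.8257

2.8257 AU


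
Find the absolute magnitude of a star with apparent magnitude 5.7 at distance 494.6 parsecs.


M = m - 5*log10(d) + 5 = 5.7 - 5*log10(494.6) + 5 = -2.7713

-2.7713


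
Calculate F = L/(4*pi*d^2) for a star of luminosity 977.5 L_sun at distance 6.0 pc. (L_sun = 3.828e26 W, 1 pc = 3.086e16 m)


F = L / (4*pi*d^2) = 3.742e+29 / (4*pi*(1.852e+17)^2) = 8.685e-07

8.685e-07 W/m^2


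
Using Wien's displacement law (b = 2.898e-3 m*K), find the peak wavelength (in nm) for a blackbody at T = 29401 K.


lam_max = b / T = 2.898e-3 / 29401 = 9.857e-08 m = 98.5681 nm

98.5681 nm


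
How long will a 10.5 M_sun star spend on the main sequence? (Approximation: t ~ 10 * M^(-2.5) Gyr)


t = 10 * M^(-2.5) = 10 * 10.5^(-2.5) = 0.028

0.028 Gyr


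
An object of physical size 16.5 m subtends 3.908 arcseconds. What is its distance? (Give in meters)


D = size / theta_rad, theta_rad = 3.908 * pi/(180*3600) = 1.895e-05, D = 870872.3908

870872.3908 m


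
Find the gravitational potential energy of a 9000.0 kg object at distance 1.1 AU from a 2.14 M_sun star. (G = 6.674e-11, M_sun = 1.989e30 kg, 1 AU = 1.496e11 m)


M = 2.14 * 1.989e30 kg = 4.25646e+30 kg; r = 1.1 AU * 1.496e11 m/AU = 1.6456e+11 m. U = -GM*m/r = -(6.674e-11 * 4.25646e+30 * 9000.0) / 1.6456e+11 = -1.554e+13

-1.554e+13 J


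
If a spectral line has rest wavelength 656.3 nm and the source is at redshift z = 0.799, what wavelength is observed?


lam_obs = lam_emit * (1 + z) = 656.3 * (1 + 0.799) = 1180.6837

1180.6837 nm


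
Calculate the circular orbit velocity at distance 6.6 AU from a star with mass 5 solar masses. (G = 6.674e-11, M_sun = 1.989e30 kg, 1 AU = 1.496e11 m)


v = sqrt(GM/r) = sqrt(6.674e-11 * 9.945e+30 / 9.874e+11) = 25927.3261

25927.3261 m/s


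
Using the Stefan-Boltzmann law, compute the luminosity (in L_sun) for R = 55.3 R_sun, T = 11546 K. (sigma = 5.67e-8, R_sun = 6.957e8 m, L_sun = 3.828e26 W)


R = 55.3 * 6.957e8 m = 3.847221e+10 m. L = 4*pi*R^2*sigma*T^4 = 4*pi*(3.847221e+10)^2 * 5.67e-8 * 11546^4 = 1.874189088e+31 W. L/L_sun = 1.874189088e+31 / 3.828e26 = 48960.0075

48960.0075 L_sun


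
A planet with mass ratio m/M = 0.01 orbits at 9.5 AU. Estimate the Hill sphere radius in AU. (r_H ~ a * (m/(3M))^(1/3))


r_H = a * (m/3M)^(1/3) = 9.5 * (0.01/3)^(1/3) = 1.4191

1.4191 AU


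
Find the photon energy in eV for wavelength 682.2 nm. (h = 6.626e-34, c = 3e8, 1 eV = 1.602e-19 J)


E = hc/lambda = 6.626e-34 * 3e8 / 6.822e-07 = 2.914e-19 J = 1.8189 eV

1.8189 eV


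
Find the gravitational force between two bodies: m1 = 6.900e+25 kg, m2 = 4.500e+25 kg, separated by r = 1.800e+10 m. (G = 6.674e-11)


F = G*m1*m2/r^2 = 6.674e-11 * 6.900e+25 * 4.500e+25 / (1.800e+10)^2 = 6.674e-11 * 3.105e+51 / 3.240e+20 = 6.396e+20

6.396e+20 N


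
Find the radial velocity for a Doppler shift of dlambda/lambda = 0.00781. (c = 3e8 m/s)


v = (dlambda/lambda) * c = 0.00781 * 3e8 = 2.343e+06

2.343e+06 m/s


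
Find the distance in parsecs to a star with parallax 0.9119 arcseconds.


d = 1/p = 1/0.9119 = 1.0966

1.0966 pc


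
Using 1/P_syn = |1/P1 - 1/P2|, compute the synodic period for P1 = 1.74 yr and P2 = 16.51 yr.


1/P_syn = |1/P1 - 1/P2| = |1/1.74 - 1/16.51| => P_syn = 1.945

1.945 years


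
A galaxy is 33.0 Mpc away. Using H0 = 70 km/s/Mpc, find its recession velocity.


v = H0 * d = 70 * 33.0 = 2310.0

2310.0 km/s


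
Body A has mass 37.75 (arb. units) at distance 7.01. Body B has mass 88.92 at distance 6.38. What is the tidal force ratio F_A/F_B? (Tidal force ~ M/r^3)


Ratio = (M1/r1^3) / (M2/r2^3) = (37.75/7.01^3) / (88.92/6.38^3) = 0.3201

0.3201


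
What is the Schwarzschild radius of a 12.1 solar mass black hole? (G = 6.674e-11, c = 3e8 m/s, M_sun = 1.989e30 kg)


M = 12.1 * 1.989e30 kg = 2.40669e+31 kg. rs = 2GM/c^2 = 2 * 6.674e-11 * 2.40669e+31 / (3e8)^2 = 35693.8868

35693.8868 m


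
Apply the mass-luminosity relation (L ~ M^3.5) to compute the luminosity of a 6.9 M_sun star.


L/L_sun = (M/M_sun)^3.5 = 6.9^3.5 = 862.9225

862.9225 L_sun


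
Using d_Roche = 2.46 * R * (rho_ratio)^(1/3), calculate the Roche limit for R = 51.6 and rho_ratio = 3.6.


d_Roche = 2.46 * 51.6 * 3.6^(1/3) = 194.5445

194.5445


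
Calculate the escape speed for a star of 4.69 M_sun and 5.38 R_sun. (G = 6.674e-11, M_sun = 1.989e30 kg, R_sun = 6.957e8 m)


M = 4.69 * 1.989e30 kg = 9.32841e+30 kg; R = 5.38 * 6.957e8 m = 3.742866e+09 m. v_esc = sqrt(2GM/R) = sqrt(2 * 6.674e-11 * 9.32841e+30 / 3.742866e+09) = 576779.4418

576779.4418 m/s


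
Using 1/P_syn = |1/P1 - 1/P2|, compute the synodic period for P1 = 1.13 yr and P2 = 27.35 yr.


1/P_syn = |1/P1 - 1/P2| = |1/1.13 - 1/27.35| => P_syn = 1.1787

1.1787 years


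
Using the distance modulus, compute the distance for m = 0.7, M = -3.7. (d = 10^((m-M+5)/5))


d = 10^((m - M + 5)/5) = 10^((0.7 - -3.7 + 5)/5) = 75.8578

75.8578 pc


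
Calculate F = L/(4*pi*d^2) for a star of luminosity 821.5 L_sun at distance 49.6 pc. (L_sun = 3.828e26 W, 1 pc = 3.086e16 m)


F = L / (4*pi*d^2) = 3.145e+29 / (4*pi*(1.531e+18)^2) = 1.068e-08

1.068e-08 W/m^2


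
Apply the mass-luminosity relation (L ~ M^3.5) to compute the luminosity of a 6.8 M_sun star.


L/L_sun = (M/M_sun)^3.5 = 6.8^3.5 = 819.9383

819.9383 L_sun


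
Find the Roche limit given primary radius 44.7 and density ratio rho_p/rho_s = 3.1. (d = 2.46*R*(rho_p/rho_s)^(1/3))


d_Roche = 2.46 * 44.7 * 3.1^(1/3) = 160.3356

160.3356


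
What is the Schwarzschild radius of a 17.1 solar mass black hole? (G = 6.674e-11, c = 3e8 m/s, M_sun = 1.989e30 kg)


M = 17.1 * 1.989e30 kg = 3.40119e+31 kg. rs = 2GM/c^2 = 2 * 6.674e-11 * 3.40119e+31 / (3e8)^2 = 50443.4268

50443.4268 m


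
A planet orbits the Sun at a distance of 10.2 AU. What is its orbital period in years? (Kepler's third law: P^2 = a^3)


P = a^(3/2) = 10.2^1.5 = 32.5762

32.5762 years


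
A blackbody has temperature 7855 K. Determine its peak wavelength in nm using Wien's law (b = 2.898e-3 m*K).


lam_max = b / T = 2.898e-3 / 7855 = 3.689e-07 m = 368.937 nm

368.937 nm


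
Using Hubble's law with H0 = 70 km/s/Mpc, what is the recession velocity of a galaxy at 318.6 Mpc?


v = H0 * d = 70 * 318.6 = 22302.0

22302.0 km/s


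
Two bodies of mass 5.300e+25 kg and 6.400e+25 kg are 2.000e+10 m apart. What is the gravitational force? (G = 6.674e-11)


F = G*m1*m2/r^2 = 6.674e-11 * 5.300e+25 * 6.400e+25 / (2.000e+10)^2 = 6.674e-11 * 3.392e+51 / 4.000e+20 = 5.660e+20

5.660e+20 N


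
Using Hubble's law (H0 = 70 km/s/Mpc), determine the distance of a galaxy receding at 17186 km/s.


d = v / H0 = 17186 / 70 = 245.5143

245.5143 Mpc


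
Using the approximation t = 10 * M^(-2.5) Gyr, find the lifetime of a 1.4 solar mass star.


t = 10 * M^(-2.5) = 10 * 1.4^(-2.5) = 4.312

4.312 Gyr


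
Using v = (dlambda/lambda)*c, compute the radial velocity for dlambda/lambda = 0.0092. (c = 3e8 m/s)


v = (dlambda/lambda) * c = 0.0092 * 3e8 = 2.760e+06

2.760e+06 m/s


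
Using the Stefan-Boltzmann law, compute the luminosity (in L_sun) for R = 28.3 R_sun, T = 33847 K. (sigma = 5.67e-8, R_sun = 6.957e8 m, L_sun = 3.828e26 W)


R = 28.3 * 6.957e8 m = 1.968831e+10 m. L = 4*pi*R^2*sigma*T^4 = 4*pi*(1.968831e+10)^2 * 5.67e-8 * 33847^4 = 3.624854061e+32 W. L/L_sun = 3.624854061e+32 / 3.828e26 = 946931.5729

946931.5729 L_sun


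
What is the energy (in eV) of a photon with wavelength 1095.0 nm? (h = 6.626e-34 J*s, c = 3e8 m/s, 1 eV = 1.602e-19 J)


E = hc/lambda = 6.626e-34 * 3e8 / 1.095e-06 = 1.815e-19 J = 1.1332 eV

1.1332 eV


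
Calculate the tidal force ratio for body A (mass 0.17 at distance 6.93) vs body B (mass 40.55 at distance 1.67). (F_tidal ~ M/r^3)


Ratio = (M1/r1^3) / (M2/r2^3) = (0.17/6.93^3) / (40.55/1.67^3) = 5.867e-05

5.867e-05


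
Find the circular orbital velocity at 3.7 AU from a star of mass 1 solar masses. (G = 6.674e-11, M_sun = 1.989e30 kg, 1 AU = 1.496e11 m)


v = sqrt(GM/r) = sqrt(6.674e-11 * 1.989e+30 / 5.535e+11) = 15486.1633

15486.1633 m/s


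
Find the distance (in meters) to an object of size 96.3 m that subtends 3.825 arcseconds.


D = size / theta_rad, theta_rad = 3.825 * pi/(180*3600) = 1.854e-05, D = 5.193e+06

5.193e+06 m


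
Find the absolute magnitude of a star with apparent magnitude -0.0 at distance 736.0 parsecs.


M = m - 5*log10(d) + 5 = -0.0 - 5*log10(736.0) + 5 = -9.3344

-9.3344


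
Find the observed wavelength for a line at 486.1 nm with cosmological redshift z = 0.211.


lam_obs = lam_emit * (1 + z) = 486.1 * (1 + 0.211) = 588.6671

588.6671 nm


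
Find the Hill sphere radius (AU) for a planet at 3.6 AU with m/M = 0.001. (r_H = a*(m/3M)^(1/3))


r_H = a * (m/3M)^(1/3) = 3.6 * (0.001/3)^(1/3) = 0.2496

0.2496 AU


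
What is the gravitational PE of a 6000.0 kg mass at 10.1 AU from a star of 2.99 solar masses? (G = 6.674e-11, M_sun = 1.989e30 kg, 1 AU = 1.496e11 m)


M = 2.99 * 1.989e30 kg = 5.94711e+30 kg; r = 10.1 AU * 1.496e11 m/AU = 1.51096e+12 m. U = -GM*m/r = -(6.674e-11 * 5.94711e+30 * 6000.0) / 1.51096e+12 = -1.576e+12

-1.576e+12 J


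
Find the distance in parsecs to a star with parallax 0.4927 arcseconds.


d = 1/p = 1/0.4927 = 2.0296

2.0296 pc


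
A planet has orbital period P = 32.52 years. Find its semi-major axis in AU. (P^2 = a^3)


a = P^(2/3) = 32.52^(2/3) = 10.1883

10.1883 AU


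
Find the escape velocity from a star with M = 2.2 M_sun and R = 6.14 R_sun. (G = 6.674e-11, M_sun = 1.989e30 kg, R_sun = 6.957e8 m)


M = 2.2 * 1.989e30 kg = 4.3758e+30 kg; R = 6.14 * 6.957e8 m = 4.271598e+09 m. v_esc = sqrt(2GM/R) = sqrt(2 * 6.674e-11 * 4.3758e+30 / 4.271598e+09) = 369778.4892

369778.4892 m/s


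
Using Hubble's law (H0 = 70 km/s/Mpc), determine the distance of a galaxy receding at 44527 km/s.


d = v / H0 = 44527 / 70 = 636.1

636.1 Mpc


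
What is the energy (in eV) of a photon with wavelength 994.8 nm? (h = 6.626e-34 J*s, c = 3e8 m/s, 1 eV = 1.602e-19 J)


E = hc/lambda = 6.626e-34 * 3e8 / 9.948e-07 = 1.998e-19 J = 1.2473 eV

1.2473 eV


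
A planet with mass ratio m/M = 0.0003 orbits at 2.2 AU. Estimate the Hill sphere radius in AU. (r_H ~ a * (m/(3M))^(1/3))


r_H = a * (m/3M)^(1/3) = 2.2 * (0.0003/3)^(1/3) = 0.1021

0.1021 AU


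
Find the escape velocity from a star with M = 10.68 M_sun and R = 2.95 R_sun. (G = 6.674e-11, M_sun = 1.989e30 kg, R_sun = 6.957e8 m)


M = 10.68 * 1.989e30 kg = 2.124252e+31 kg; R = 2.95 * 6.957e8 m = 2.052315e+09 m. v_esc = sqrt(2GM/R) = sqrt(2 * 6.674e-11 * 2.124252e+31 / 2.052315e+09) = 1.175e+06

1.175e+06 m/s


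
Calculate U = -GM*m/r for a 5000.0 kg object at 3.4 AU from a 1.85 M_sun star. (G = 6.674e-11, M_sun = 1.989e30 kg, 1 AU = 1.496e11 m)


M = 1.85 * 1.989e30 kg = 3.67965e+30 kg; r = 3.4 AU * 1.496e11 m/AU = 5.0864e+11 m. U = -GM*m/r = -(6.674e-11 * 3.67965e+30 * 5000.0) / 5.0864e+11 = -2.414e+12

-2.414e+12 J


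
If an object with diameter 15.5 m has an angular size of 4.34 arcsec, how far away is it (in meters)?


D = size / theta_rad, theta_rad = 4.34 * pi/(180*3600) = 2.104e-05, D = 736660.0223

736660.0223 m


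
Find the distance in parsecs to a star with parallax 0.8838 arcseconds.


d = 1/p = 1/0.8838 = 1.1315

1.1315 pc


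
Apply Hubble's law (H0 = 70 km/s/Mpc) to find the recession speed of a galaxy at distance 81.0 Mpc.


v = H0 * d = 70 * 81.0 = 5670.0

5670.0 km/s


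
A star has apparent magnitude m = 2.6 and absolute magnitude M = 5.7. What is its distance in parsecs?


d = 10^((m - M + 5)/5) = 10^((2.6 - 5.7 + 5)/5) = 2.3988

2.3988 pc


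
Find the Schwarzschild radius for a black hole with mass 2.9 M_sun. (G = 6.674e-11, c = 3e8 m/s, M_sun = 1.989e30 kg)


M = 2.9 * 1.989e30 kg = 5.7681e+30 kg. rs = 2GM/c^2 = 2 * 6.674e-11 * 5.7681e+30 / (3e8)^2 = 8554.7332

8554.7332 m


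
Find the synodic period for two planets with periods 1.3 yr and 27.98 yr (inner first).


1/P_syn = |1/P1 - 1/P2| = |1/1.3 - 1/27.98| => P_syn = 1.3633

1.3633 years


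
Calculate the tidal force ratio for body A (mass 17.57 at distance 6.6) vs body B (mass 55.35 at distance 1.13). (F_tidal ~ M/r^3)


Ratio = (M1/r1^3) / (M2/r2^3) = (17.57/6.6^3) / (55.35/1.13^3) = 0.0016

0.0016


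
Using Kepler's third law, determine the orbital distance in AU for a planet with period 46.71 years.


a = P^(2/3) = 46.71^(2/3) = 12.97

12.97 AU


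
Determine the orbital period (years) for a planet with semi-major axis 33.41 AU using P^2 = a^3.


P = a^(3/2) = 33.41^1.5 = 193.1144

193.1144 years


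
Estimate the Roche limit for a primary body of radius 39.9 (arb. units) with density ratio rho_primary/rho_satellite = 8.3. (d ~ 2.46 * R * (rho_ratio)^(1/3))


d_Roche = 2.46 * 39.9 * 8.3^(1/3) = 198.7318

198.7318


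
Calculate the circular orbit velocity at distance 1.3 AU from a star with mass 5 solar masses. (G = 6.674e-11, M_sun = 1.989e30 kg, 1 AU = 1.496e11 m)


v = sqrt(GM/r) = sqrt(6.674e-11 * 9.945e+30 / 1.945e+11) = 58419.5251

58419.5251 m/s


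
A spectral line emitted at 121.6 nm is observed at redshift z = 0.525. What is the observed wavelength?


lam_obs = lam_emit * (1 + z) = 121.6 * (1 + 0.525) = 185.44

185.44 nm


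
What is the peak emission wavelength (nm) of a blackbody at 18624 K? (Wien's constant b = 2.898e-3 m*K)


lam_max = b / T = 2.898e-3 / 18624 = 1.556e-07 m = 155.6057 nm

155.6057 nm


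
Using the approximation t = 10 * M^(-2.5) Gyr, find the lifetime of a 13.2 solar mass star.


t = 10 * M^(-2.5) = 10 * 13.2^(-2.5) = 0.0158

0.0158 Gyr


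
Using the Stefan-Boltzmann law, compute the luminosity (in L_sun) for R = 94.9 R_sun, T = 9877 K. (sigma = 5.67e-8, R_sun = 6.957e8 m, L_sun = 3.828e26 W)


R = 94.9 * 6.957e8 m = 6.602193e+10 m. L = 4*pi*R^2*sigma*T^4 = 4*pi*(6.602193e+10)^2 * 5.67e-8 * 9877^4 = 2.955762736e+31 W. L/L_sun = 2.955762736e+31 / 3.828e26 = 77214.2825

77214.2825 L_sun


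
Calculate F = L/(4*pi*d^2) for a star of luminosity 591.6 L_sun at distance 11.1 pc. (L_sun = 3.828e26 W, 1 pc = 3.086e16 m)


F = L / (4*pi*d^2) = 2.265e+29 / (4*pi*(3.425e+17)^2) = 1.536e-07

1.536e-07 W/m^2


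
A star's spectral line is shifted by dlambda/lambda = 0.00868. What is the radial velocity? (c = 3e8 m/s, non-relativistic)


v = (dlambda/lambda) * c = 0.00868 * 3e8 = 2.604e+06

2.604e+06 m/s


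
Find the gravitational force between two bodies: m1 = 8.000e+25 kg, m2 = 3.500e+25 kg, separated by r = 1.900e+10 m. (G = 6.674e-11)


F = G*m1*m2/r^2 = 6.674e-11 * 8.000e+25 * 3.500e+25 / (1.900e+10)^2 = 6.674e-11 * 2.800e+51 / 3.610e+20 = 5.177e+20

5.177e+20 N


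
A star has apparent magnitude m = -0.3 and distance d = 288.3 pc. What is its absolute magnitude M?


M = m - 5*log10(d) + 5 = -0.3 - 5*log10(288.3) + 5 = -7.5992

-7.5992


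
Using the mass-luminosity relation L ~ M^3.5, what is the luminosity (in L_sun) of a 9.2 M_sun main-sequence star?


L/L_sun = (M/M_sun)^3.5 = 9.2^3.5 = 2361.8776

2361.8776 L_sun


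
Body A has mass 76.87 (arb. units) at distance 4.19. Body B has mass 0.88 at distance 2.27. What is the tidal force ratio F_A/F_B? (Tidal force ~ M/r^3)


Ratio = (M1/r1^3) / (M2/r2^3) = (76.87/4.19^3) / (0.88/2.27^3) = 13.8902

13.8902


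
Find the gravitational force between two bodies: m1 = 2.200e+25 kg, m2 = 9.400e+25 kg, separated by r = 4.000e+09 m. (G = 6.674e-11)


F = G*m1*m2/r^2 = 6.674e-11 * 2.200e+25 * 9.400e+25 / (4.000e+09)^2 = 6.674e-11 * 2.068e+51 / 1.600e+19 = 8.626e+21

8.626e+21 N


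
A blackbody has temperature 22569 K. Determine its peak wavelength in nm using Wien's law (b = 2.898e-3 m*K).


lam_max = b / T = 2.898e-3 / 22569 = 1.284e-07 m = 128.4062 nm

128.4062 nm


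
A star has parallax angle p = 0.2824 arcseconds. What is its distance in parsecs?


d = 1/p = 1/0.2824 = 3.5411

3.5411 pc


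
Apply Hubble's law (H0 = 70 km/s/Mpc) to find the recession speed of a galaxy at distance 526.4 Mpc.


v = H0 * d = 70 * 526.4 = 36848.0

36848.0 km/s


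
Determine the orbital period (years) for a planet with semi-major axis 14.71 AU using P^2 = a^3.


P = a^(3/2) = 14.71^1.5 = 56.4182

56.4182 years


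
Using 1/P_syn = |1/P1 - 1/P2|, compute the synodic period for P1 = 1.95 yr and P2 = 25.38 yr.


1/P_syn = |1/P1 - 1/P2| = |1/1.95 - 1/25.38| => P_syn = 2.1123

2.1123 years


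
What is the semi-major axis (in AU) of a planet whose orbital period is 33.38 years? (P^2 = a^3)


a = P^(2/3) = 33.38^(2/3) = 10.3671

10.3671 AU


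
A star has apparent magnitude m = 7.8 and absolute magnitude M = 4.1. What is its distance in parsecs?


d = 10^((m - M + 5)/5) = 10^((7.8 - 4.1 + 5)/5) = 54.9541

54.9541 pc


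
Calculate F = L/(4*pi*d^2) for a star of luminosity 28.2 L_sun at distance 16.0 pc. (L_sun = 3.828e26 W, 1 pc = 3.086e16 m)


F = L / (4*pi*d^2) = 1.079e+28 / (4*pi*(4.938e+17)^2) = 3.524e-09

3.524e-09 W/m^2


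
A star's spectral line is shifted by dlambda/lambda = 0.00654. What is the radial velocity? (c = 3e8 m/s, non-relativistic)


v = (dlambda/lambda) * c = 0.00654 * 3e8 = 1.962e+06

1.962e+06 m/s


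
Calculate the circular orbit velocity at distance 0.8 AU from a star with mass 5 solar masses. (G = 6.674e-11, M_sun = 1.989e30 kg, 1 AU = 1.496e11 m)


v = sqrt(GM/r) = sqrt(6.674e-11 * 9.945e+30 / 1.197e+11) = 74470.5746

74470.5746 m/s


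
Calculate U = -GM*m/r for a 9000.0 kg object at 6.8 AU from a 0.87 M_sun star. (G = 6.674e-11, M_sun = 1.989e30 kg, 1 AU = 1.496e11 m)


M = 0.87 * 1.989e30 kg = 1.73043e+30 kg; r = 6.8 AU * 1.496e11 m/AU = 1.01728e+12 m. U = -GM*m/r = -(6.674e-11 * 1.73043e+30 * 9000.0) / 1.01728e+12 = -1.022e+12

-1.022e+12 J


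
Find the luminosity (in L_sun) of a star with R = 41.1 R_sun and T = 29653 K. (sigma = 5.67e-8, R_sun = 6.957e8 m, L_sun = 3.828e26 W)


R = 41.1 * 6.957e8 m = 2.859327e+10 m. L = 4*pi*R^2*sigma*T^4 = 4*pi*(2.859327e+10)^2 * 5.67e-8 * 29653^4 = 4.503966211e+32 W. L/L_sun = 4.503966211e+32 / 3.828e26 = 1.177e+06

1.177e+06 L_sun


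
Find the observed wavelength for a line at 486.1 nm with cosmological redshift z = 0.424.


lam_obs = lam_emit * (1 + z) = 486.1 * (1 + 0.424) = 692.2064

692.2064 nm


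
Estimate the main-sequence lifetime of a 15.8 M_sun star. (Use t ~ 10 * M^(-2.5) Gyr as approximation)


t = 10 * M^(-2.5) = 10 * 15.8^(-2.5) = 0.0101

0.0101 Gyr
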